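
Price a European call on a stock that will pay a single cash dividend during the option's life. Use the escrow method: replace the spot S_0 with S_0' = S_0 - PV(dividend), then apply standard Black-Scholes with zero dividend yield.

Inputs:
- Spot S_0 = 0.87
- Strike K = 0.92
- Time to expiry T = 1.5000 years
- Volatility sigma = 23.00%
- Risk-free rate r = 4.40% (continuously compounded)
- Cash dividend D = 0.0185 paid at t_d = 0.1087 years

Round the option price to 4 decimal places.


PV(D) = D * exp(-r * t_d) = 0.0185 * 0.99522862 = 0.01841173
S_0' = S_0 - PV(D) = 0.8700 - 0.01841173 = 0.85158827
d1 = (ln(S_0'/K) + (r + sigma^2/2)*T) / (sigma*sqrt(T)) = 0.10083552
d2 = d1 - sigma*sqrt(T) = -0.18085581
exp(-rT) = 0.93613086
N(d1) = 0.54015948; N(d2) = 0.42824038
C = S_0' * N(d1) - K * exp(-rT) * N(d2) = 0.85158827 * 0.54015948 - 0.9200 * 0.93613086 * 0.42824038 = 0.0912

Answer: Price = 0.0912


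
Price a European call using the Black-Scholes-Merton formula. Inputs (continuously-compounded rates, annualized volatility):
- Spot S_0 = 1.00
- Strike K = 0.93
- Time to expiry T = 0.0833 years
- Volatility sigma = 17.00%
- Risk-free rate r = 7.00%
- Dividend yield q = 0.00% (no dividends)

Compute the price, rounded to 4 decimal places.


d1 = (ln(S/K) + (r - q + 0.5*sigma^2) * T) / (sigma * sqrt(T)) = 1.62244875
d2 = d1 - sigma * sqrt(T) = 1.57338379
exp(-rT) = 0.99418597; exp(-qT) = 1.00000000
C = S_0 * exp(-qT) * N(d1) - K * exp(-rT) * N(d2)
N(d1) = 0.94764635; N(d2) = 0.94218501
C = 1.0000 * 1.00000000 * 0.94764635 - 0.9300 * 0.99418597 * 0.94218501 = 0.0765

Answer: Price = 0.0765


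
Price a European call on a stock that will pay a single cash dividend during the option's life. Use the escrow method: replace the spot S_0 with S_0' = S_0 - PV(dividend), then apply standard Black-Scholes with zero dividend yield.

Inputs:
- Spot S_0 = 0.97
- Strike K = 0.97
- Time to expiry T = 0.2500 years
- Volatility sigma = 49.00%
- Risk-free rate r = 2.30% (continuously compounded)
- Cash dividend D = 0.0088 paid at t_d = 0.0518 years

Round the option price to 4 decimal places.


PV(D) = D * exp(-r * t_d) = 0.0088 * 0.99880931 = 0.00878952
S_0' = S_0 - PV(D) = 0.9700 - 0.00878952 = 0.96121048
d1 = (ln(S_0'/K) + (r + sigma^2/2)*T) / (sigma*sqrt(T)) = 0.10881565
d2 = d1 - sigma*sqrt(T) = -0.13618435
exp(-rT) = 0.99426650
N(d1) = 0.54332564; N(d2) = 0.44583777
C = S_0' * N(d1) - K * exp(-rT) * N(d2) = 0.96121048 * 0.54332564 - 0.9700 * 0.99426650 * 0.44583777 = 0.0923

Answer: Price = 0.0923


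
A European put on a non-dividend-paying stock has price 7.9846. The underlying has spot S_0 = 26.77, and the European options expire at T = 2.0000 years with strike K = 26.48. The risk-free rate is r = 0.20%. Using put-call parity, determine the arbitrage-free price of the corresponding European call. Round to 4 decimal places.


Answer: Call price = 8.3803

Derivation:
Put-call parity: C - P = S_0 * exp(-qT) - K * exp(-rT).
S_0 * exp(-qT) = 26.7700 * 1.00000000 = 26.77000000
K * exp(-rT) = 26.4800 * 0.99600799 = 26.37429156
C = P + S*exp(-qT) - K*exp(-rT)
C = 7.9846 + 26.77000000 - 26.37429156 = 8.3803


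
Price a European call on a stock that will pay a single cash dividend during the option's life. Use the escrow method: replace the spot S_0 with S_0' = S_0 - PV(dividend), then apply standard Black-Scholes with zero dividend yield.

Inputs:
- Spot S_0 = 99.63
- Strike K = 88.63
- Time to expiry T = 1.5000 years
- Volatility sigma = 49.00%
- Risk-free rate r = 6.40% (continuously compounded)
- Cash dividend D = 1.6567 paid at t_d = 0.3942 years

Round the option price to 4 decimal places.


PV(D) = D * exp(-r * t_d) = 1.6567 * 0.97508679 = 1.61542628
S_0' = S_0 - PV(D) = 99.6300 - 1.61542628 = 98.01457372
d1 = (ln(S_0'/K) + (r + sigma^2/2)*T) / (sigma*sqrt(T)) = 0.62773720
d2 = d1 - sigma*sqrt(T) = 0.02761221
exp(-rT) = 0.90846402
N(d1) = 0.73491194; N(d2) = 0.51101428
C = S_0' * N(d1) - K * exp(-rT) * N(d2) = 98.01457372 * 0.73491194 - 88.6300 * 0.90846402 * 0.51101428 = 30.8867

Answer: Price = 30.8867


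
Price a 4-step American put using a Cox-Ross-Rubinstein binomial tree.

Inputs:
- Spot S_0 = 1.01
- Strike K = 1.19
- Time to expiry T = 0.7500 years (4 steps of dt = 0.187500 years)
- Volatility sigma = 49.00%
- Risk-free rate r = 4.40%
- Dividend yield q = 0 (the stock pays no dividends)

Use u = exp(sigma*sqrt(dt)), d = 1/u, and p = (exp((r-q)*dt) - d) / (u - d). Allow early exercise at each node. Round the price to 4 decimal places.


dt = T/N = 0.187500
u = exp(sigma*sqrt(dt)) = 1.236366; d = 1/u = 0.808822
p = (exp((r-q)*dt) - d) / (u - d) = 0.466530
Discount per step: exp(-r*dt) = 0.991784
Stock lattice S(k, i) with i counting down-moves:
  k=0: S(0,0) = 1.0100
  k=1: S(1,0) = 1.2487; S(1,1) = 0.8169
  k=2: S(2,0) = 1.5439; S(2,1) = 1.0100; S(2,2) = 0.6607
  k=3: S(3,0) = 1.9088; S(3,1) = 1.2487; S(3,2) = 0.8169; S(3,3) = 0.5344
  k=4: S(4,0) = 2.3600; S(4,1) = 1.5439; S(4,2) = 1.0100; S(4,3) = 0.6607; S(4,4) = 0.4322
Terminal payoffs V(N, i) = max(K - S_T, 0):
  V(4,0) = 0.000000; V(4,1) = 0.000000; V(4,2) = 0.180000; V(4,3) = 0.529265; V(4,4) = 0.757751
Backward induction: V(k, i) = exp(-r*dt) * [p * V(k+1, i) + (1-p) * V(k+1, i+1)]; then take max(V_cont, immediate exercise) for American.
  V(3,0) = exp(-r*dt) * [p*0.000000 + (1-p)*0.000000] = 0.000000; exercise = 0.000000; V(3,0) = max -> 0.000000
  V(3,1) = exp(-r*dt) * [p*0.000000 + (1-p)*0.180000] = 0.095236; exercise = 0.000000; V(3,1) = max -> 0.095236
  V(3,2) = exp(-r*dt) * [p*0.180000 + (1-p)*0.529265] = 0.363313; exercise = 0.373090; V(3,2) = max -> 0.373090
  V(3,3) = exp(-r*dt) * [p*0.529265 + (1-p)*0.757751] = 0.645806; exercise = 0.655583; V(3,3) = max -> 0.655583
  V(2,0) = exp(-r*dt) * [p*0.000000 + (1-p)*0.095236] = 0.050388; exercise = 0.000000; V(2,0) = max -> 0.050388
  V(2,1) = exp(-r*dt) * [p*0.095236 + (1-p)*0.373090] = 0.241462; exercise = 0.180000; V(2,1) = max -> 0.241462
  V(2,2) = exp(-r*dt) * [p*0.373090 + (1-p)*0.655583] = 0.519488; exercise = 0.529265; V(2,2) = max -> 0.529265
  V(1,0) = exp(-r*dt) * [p*0.050388 + (1-p)*0.241462] = 0.151069; exercise = 0.000000; V(1,0) = max -> 0.151069
  V(1,1) = exp(-r*dt) * [p*0.241462 + (1-p)*0.529265] = 0.391751; exercise = 0.373090; V(1,1) = max -> 0.391751
  V(0,0) = exp(-r*dt) * [p*0.151069 + (1-p)*0.391751] = 0.277169; exercise = 0.180000; V(0,0) = max -> 0.277169

Answer: Price = V(0,0) = 0.2772


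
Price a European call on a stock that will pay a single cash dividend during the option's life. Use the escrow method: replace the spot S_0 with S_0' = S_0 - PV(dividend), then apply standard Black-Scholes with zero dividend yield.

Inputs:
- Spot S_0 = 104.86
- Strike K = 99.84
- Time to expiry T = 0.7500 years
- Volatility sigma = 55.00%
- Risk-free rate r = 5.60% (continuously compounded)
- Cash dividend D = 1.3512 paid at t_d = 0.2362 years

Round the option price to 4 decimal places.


Answer: Price = 22.8986

Derivation:
PV(D) = D * exp(-r * t_d) = 1.3512 * 0.98685989 = 1.33344509
S_0' = S_0 - PV(D) = 104.8600 - 1.33344509 = 103.52655491
d1 = (ln(S_0'/K) + (r + sigma^2/2)*T) / (sigma*sqrt(T)) = 0.40245879
d2 = d1 - sigma*sqrt(T) = -0.07385518
exp(-rT) = 0.95886978
N(d1) = 0.65632679; N(d2) = 0.47056281
C = S_0' * N(d1) - K * exp(-rT) * N(d2) = 103.52655491 * 0.65632679 - 99.8400 * 0.95886978 * 0.47056281 = 22.8986


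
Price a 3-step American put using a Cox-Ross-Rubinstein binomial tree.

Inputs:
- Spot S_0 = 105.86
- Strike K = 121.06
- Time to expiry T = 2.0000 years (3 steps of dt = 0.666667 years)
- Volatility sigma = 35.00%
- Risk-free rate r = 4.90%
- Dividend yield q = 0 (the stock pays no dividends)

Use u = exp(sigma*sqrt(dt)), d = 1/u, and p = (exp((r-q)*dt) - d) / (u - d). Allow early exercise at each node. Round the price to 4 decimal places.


dt = T/N = 0.666667
u = exp(sigma*sqrt(dt)) = 1.330791; d = 1/u = 0.751433
p = (exp((r-q)*dt) - d) / (u - d) = 0.486354
Discount per step: exp(-r*dt) = 0.967861
Stock lattice S(k, i) with i counting down-moves:
  k=0: S(0,0) = 105.8600
  k=1: S(1,0) = 140.8776; S(1,1) = 79.5467
  k=2: S(2,0) = 187.4787; S(2,1) = 105.8600; S(2,2) = 59.7739
  k=3: S(3,0) = 249.4950; S(3,1) = 140.8776; S(3,2) = 79.5467; S(3,3) = 44.9161
Terminal payoffs V(N, i) = max(K - S_T, 0):
  V(3,0) = 0.000000; V(3,1) = 0.000000; V(3,2) = 41.513348; V(3,3) = 76.143911
Backward induction: V(k, i) = exp(-r*dt) * [p * V(k+1, i) + (1-p) * V(k+1, i+1)]; then take max(V_cont, immediate exercise) for American.
  V(2,0) = exp(-r*dt) * [p*0.000000 + (1-p)*0.000000] = 0.000000; exercise = 0.000000; V(2,0) = max -> 0.000000
  V(2,1) = exp(-r*dt) * [p*0.000000 + (1-p)*41.513348] = 20.637861; exercise = 15.200000; V(2,1) = max -> 20.637861
  V(2,2) = exp(-r*dt) * [p*41.513348 + (1-p)*76.143911] = 57.395323; exercise = 61.286055; V(2,2) = max -> 61.286055
  V(1,0) = exp(-r*dt) * [p*0.000000 + (1-p)*20.637861] = 10.259864; exercise = 0.000000; V(1,0) = max -> 10.259864
  V(1,1) = exp(-r*dt) * [p*20.637861 + (1-p)*61.286055] = 40.182343; exercise = 41.513348; V(1,1) = max -> 41.513348
  V(0,0) = exp(-r*dt) * [p*10.259864 + (1-p)*41.513348] = 25.467417; exercise = 15.200000; V(0,0) = max -> 25.467417

Answer: Price = V(0,0) = 25.4674


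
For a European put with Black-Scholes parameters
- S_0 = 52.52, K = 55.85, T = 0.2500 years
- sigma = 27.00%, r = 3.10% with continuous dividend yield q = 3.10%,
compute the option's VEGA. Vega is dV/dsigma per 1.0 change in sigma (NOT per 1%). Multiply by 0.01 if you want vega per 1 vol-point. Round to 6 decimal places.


Answer: Vega = 9.642065

Derivation:
d1 = -0.3878738969; d2 = -0.5228738969
phi(d1) = 0.3700335458; exp(-qT) = 0.9922799538; exp(-rT) = 0.9922799538
Vega = S * exp(-qT) * phi(d1) * sqrt(T) = 52.5200 * 0.9922799538 * 0.3700335458 * 0.5000000000 = 9.642065


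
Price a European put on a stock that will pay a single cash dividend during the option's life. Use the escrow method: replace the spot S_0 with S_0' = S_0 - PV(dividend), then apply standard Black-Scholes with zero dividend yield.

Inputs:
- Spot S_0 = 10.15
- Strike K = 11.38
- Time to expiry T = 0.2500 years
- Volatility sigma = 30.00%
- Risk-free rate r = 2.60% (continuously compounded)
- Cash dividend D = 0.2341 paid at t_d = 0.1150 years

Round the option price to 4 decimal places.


Answer: Price = 1.5565

Derivation:
PV(D) = D * exp(-r * t_d) = 0.2341 * 0.99701447 = 0.23340109
S_0' = S_0 - PV(D) = 10.1500 - 0.23340109 = 9.91659891
d1 = (ln(S_0'/K) + (r + sigma^2/2)*T) / (sigma*sqrt(T)) = -0.79931612
d2 = d1 - sigma*sqrt(T) = -0.94931612
exp(-rT) = 0.99352108
N(-d1) = 0.78794643; N(-d2) = 0.82877007
P = K * exp(-rT) * N(-d2) - S_0' * N(-d1) = 11.3800 * 0.99352108 * 0.82877007 - 9.91659891 * 0.78794643 = 1.5565


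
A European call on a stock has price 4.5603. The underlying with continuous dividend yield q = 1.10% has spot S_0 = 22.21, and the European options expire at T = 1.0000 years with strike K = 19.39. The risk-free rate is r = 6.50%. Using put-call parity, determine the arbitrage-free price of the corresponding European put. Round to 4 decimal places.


Answer: Put price = 0.7630

Derivation:
Put-call parity: C - P = S_0 * exp(-qT) - K * exp(-rT).
S_0 * exp(-qT) = 22.2100 * 0.98906028 = 21.96702879
K * exp(-rT) = 19.3900 * 0.93706746 = 18.16973811
P = C - S*exp(-qT) + K*exp(-rT)
P = 4.5603 - 21.96702879 + 18.16973811 = 0.7630


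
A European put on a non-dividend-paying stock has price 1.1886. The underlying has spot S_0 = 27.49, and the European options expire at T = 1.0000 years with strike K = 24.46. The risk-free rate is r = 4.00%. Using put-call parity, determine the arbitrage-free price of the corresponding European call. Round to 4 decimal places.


Answer: Call price = 5.1777

Derivation:
Put-call parity: C - P = S_0 * exp(-qT) - K * exp(-rT).
S_0 * exp(-qT) = 27.4900 * 1.00000000 = 27.49000000
K * exp(-rT) = 24.4600 * 0.96078944 = 23.50090968
C = P + S*exp(-qT) - K*exp(-rT)
C = 1.1886 + 27.49000000 - 23.50090968 = 5.1777


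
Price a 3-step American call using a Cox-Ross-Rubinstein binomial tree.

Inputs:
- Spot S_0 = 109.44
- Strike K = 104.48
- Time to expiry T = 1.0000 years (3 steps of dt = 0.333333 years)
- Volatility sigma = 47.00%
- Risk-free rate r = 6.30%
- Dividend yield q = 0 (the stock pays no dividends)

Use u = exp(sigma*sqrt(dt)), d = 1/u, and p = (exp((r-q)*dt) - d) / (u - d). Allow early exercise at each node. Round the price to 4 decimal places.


Answer: Price = V(0,0) = 26.9252

Derivation:
dt = T/N = 0.333333
u = exp(sigma*sqrt(dt)) = 1.311740; d = 1/u = 0.762346
p = (exp((r-q)*dt) - d) / (u - d) = 0.471203
Discount per step: exp(-r*dt) = 0.979219
Stock lattice S(k, i) with i counting down-moves:
  k=0: S(0,0) = 109.4400
  k=1: S(1,0) = 143.5568; S(1,1) = 83.4312
  k=2: S(2,0) = 188.3093; S(2,1) = 109.4400; S(2,2) = 63.6034
  k=3: S(3,0) = 247.0128; S(3,1) = 143.5568; S(3,2) = 83.4312; S(3,3) = 48.4878
Terminal payoffs V(N, i) = max(S_T - K, 0):
  V(3,0) = 142.532844; V(3,1) = 39.076844; V(3,2) = 0.000000; V(3,3) = 0.000000
Backward induction: V(k, i) = exp(-r*dt) * [p * V(k+1, i) + (1-p) * V(k+1, i+1)]; then take max(V_cont, immediate exercise) for American.
  V(2,0) = exp(-r*dt) * [p*142.532844 + (1-p)*39.076844] = 86.000481; exercise = 83.829278; V(2,0) = max -> 86.000481
  V(2,1) = exp(-r*dt) * [p*39.076844 + (1-p)*0.000000] = 18.030470; exercise = 4.960000; V(2,1) = max -> 18.030470
  V(2,2) = exp(-r*dt) * [p*0.000000 + (1-p)*0.000000] = 0.000000; exercise = 0.000000; V(2,2) = max -> 0.000000
  V(1,0) = exp(-r*dt) * [p*86.000481 + (1-p)*18.030470] = 49.017861; exercise = 39.076844; V(1,0) = max -> 49.017861
  V(1,1) = exp(-r*dt) * [p*18.030470 + (1-p)*0.000000] = 8.319450; exercise = 0.000000; V(1,1) = max -> 8.319450
  V(0,0) = exp(-r*dt) * [p*49.017861 + (1-p)*8.319450] = 26.925241; exercise = 4.960000; V(0,0) = max -> 26.925241


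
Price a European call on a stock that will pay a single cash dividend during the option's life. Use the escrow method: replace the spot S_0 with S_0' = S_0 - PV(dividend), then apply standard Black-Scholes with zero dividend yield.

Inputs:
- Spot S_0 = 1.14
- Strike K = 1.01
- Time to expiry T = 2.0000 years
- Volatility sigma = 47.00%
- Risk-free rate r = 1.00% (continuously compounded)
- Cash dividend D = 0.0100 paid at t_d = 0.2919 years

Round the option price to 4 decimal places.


Answer: Price = 0.3512

Derivation:
PV(D) = D * exp(-r * t_d) = 0.0100 * 0.99708526 = 0.00997085
S_0' = S_0 - PV(D) = 1.1400 - 0.00997085 = 1.13002915
d1 = (ln(S_0'/K) + (r + sigma^2/2)*T) / (sigma*sqrt(T)) = 0.53137284
d2 = d1 - sigma*sqrt(T) = -0.13330754
exp(-rT) = 0.98019867
N(d1) = 0.70241978; N(d2) = 0.44697508
C = S_0' * N(d1) - K * exp(-rT) * N(d2) = 1.13002915 * 0.70241978 - 1.0100 * 0.98019867 * 0.44697508 = 0.3512


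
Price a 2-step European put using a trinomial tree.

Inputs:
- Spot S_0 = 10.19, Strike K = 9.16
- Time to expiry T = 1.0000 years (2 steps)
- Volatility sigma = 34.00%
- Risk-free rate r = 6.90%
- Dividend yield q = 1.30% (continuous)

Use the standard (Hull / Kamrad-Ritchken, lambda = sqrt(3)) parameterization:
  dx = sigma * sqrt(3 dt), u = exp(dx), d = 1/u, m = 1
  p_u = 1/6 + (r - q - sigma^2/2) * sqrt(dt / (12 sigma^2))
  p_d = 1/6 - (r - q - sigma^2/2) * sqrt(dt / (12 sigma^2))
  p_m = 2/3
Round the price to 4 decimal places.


Answer: Price = V(0,0) = 0.6337

Derivation:
dt = T/N = 0.500000; dx = sigma*sqrt(3*dt) = 0.416413
u = exp(dx) = 1.516512; d = 1/u = 0.659408
p_u = 0.165586, p_m = 0.666667, p_d = 0.167747
Discount per step: exp(-r*dt) = 0.966088
Stock lattice S(k, j) with j the centered position index:
  k=0: S(0,+0) = 10.1900
  k=1: S(1,-1) = 6.7194; S(1,+0) = 10.1900; S(1,+1) = 15.4533
  k=2: S(2,-2) = 4.4308; S(2,-1) = 6.7194; S(2,+0) = 10.1900; S(2,+1) = 15.4533; S(2,+2) = 23.4351
Terminal payoffs V(N, j) = max(K - S_T, 0):
  V(2,-2) = 4.729199; V(2,-1) = 2.440635; V(2,+0) = 0.000000; V(2,+1) = 0.000000; V(2,+2) = 0.000000
Backward induction: V(k, j) = exp(-r*dt) * [p_u * V(k+1, j+1) + p_m * V(k+1, j) + p_d * V(k+1, j-1)]
  V(1,-1) = exp(-r*dt) * [p_u*0.000000 + p_m*2.440635 + p_d*4.729199] = 2.338321
  V(1,+0) = exp(-r*dt) * [p_u*0.000000 + p_m*0.000000 + p_d*2.440635] = 0.395526
  V(1,+1) = exp(-r*dt) * [p_u*0.000000 + p_m*0.000000 + p_d*0.000000] = 0.000000
  V(0,+0) = exp(-r*dt) * [p_u*0.000000 + p_m*0.395526 + p_d*2.338321] = 0.633688


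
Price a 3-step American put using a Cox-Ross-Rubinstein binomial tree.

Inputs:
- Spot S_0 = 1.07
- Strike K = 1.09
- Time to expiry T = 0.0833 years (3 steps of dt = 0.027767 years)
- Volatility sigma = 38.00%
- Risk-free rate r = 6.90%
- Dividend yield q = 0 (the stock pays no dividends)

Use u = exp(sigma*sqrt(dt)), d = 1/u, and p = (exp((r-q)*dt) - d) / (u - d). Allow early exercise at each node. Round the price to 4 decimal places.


dt = T/N = 0.027767
u = exp(sigma*sqrt(dt)) = 1.065368; d = 1/u = 0.938642
p = (exp((r-q)*dt) - d) / (u - d) = 0.499308
Discount per step: exp(-r*dt) = 0.998086
Stock lattice S(k, i) with i counting down-moves:
  k=0: S(0,0) = 1.0700
  k=1: S(1,0) = 1.1399; S(1,1) = 1.0043
  k=2: S(2,0) = 1.2145; S(2,1) = 1.0700; S(2,2) = 0.9427
  k=3: S(3,0) = 1.2938; S(3,1) = 1.1399; S(3,2) = 1.0043; S(3,3) = 0.8849
Terminal payoffs V(N, i) = max(K - S_T, 0):
  V(3,0) = 0.000000; V(3,1) = 0.000000; V(3,2) = 0.085653; V(3,3) = 0.205120
Backward induction: V(k, i) = exp(-r*dt) * [p * V(k+1, i) + (1-p) * V(k+1, i+1)]; then take max(V_cont, immediate exercise) for American.
  V(2,0) = exp(-r*dt) * [p*0.000000 + (1-p)*0.000000] = 0.000000; exercise = 0.000000; V(2,0) = max -> 0.000000
  V(2,1) = exp(-r*dt) * [p*0.000000 + (1-p)*0.085653] = 0.042803; exercise = 0.020000; V(2,1) = max -> 0.042803
  V(2,2) = exp(-r*dt) * [p*0.085653 + (1-p)*0.205120] = 0.145191; exercise = 0.147277; V(2,2) = max -> 0.147277
  V(1,0) = exp(-r*dt) * [p*0.000000 + (1-p)*0.042803] = 0.021390; exercise = 0.000000; V(1,0) = max -> 0.021390
  V(1,1) = exp(-r*dt) * [p*0.042803 + (1-p)*0.147277] = 0.094930; exercise = 0.085653; V(1,1) = max -> 0.094930
  V(0,0) = exp(-r*dt) * [p*0.021390 + (1-p)*0.094930] = 0.058100; exercise = 0.020000; V(0,0) = max -> 0.058100

Answer: Price = V(0,0) = 0.0581


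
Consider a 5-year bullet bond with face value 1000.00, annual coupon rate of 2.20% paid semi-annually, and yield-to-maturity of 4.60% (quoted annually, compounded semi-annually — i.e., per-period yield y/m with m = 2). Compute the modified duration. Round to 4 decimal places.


Answer: Modified duration = 4.6383

Derivation:
Coupon per period c = face * coupon_rate / m = 11.000000
Periods per year m = 2; per-period yield y/m = 0.023000
Number of cashflows N = 10
Cashflows (t years, CF_t, discount factor 1/(1+y/m)^(m*t), PV):
  t = 0.5000: CF_t = 11.000000, DF = 0.977517, PV = 10.752688
  t = 1.0000: CF_t = 11.000000, DF = 0.955540, PV = 10.510937
  t = 1.5000: CF_t = 11.000000, DF = 0.934056, PV = 10.274620
  t = 2.0000: CF_t = 11.000000, DF = 0.913056, PV = 10.043617
  t = 2.5000: CF_t = 11.000000, DF = 0.892528, PV = 9.817808
  t = 3.0000: CF_t = 11.000000, DF = 0.872461, PV = 9.597075
  t = 3.5000: CF_t = 11.000000, DF = 0.852846, PV = 9.381305
  t = 4.0000: CF_t = 11.000000, DF = 0.833671, PV = 9.170386
  t = 4.5000: CF_t = 11.000000, DF = 0.814928, PV = 8.964209
  t = 5.0000: CF_t = 1011.000000, DF = 0.796606, PV = 805.368832
Price P = sum_t PV_t = 893.881477
First compute Macaulay numerator sum_t t * PV_t:
  t * PV_t at t = 0.5000: 5.376344
  t * PV_t at t = 1.0000: 10.510937
  t * PV_t at t = 1.5000: 15.411931
  t * PV_t at t = 2.0000: 20.087234
  t * PV_t at t = 2.5000: 24.544519
  t * PV_t at t = 3.0000: 28.791225
  t * PV_t at t = 3.5000: 32.834567
  t * PV_t at t = 4.0000: 36.681544
  t * PV_t at t = 4.5000: 40.338941
  t * PV_t at t = 5.0000: 4026.844162
Macaulay duration D = 4241.421403 / 893.881477 = 4.744948
Modified duration = D / (1 + y/m) = 4.744948 / (1 + 0.023000) = 4.638268


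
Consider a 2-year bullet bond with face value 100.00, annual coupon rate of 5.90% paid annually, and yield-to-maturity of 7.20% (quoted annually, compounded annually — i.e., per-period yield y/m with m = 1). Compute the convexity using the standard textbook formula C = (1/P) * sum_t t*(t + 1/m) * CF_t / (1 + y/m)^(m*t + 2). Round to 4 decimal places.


Answer: Convexity = 5.0249

Derivation:
Coupon per period c = face * coupon_rate / m = 5.900000
Periods per year m = 1; per-period yield y/m = 0.072000
Number of cashflows N = 2
Cashflows (t years, CF_t, discount factor 1/(1+y/m)^(m*t), PV):
  t = 1.0000: CF_t = 5.900000, DF = 0.932836, PV = 5.503731
  t = 2.0000: CF_t = 105.900000, DF = 0.870183, PV = 92.152345
Price P = sum_t PV_t = 97.656076
Convexity numerator sum_t t*(t + 1/m) * CF_t / (1+y/m)^(m*t + 2):
  t = 1.0000: term = 9.578503
  t = 2.0000: term = 481.136239
Convexity = (1/P) * sum = 490.714742 / 97.656076 = 5.024928


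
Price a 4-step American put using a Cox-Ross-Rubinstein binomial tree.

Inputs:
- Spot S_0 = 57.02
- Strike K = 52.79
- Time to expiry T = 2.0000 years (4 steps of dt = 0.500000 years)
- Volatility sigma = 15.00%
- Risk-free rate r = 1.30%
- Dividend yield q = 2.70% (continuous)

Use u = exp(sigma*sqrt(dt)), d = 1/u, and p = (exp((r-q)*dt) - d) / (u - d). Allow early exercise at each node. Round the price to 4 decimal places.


Answer: Price = V(0,0) = 3.4806

Derivation:
dt = T/N = 0.500000
u = exp(sigma*sqrt(dt)) = 1.111895; d = 1/u = 0.899365
p = (exp((r-q)*dt) - d) / (u - d) = 0.440687
Discount per step: exp(-r*dt) = 0.993521
Stock lattice S(k, i) with i counting down-moves:
  k=0: S(0,0) = 57.0200
  k=1: S(1,0) = 63.4003; S(1,1) = 51.2818
  k=2: S(2,0) = 70.4945; S(2,1) = 57.0200; S(2,2) = 46.1211
  k=3: S(3,0) = 78.3825; S(3,1) = 63.4003; S(3,2) = 51.2818; S(3,3) = 41.4797
  k=4: S(4,0) = 87.1531; S(4,1) = 70.4945; S(4,2) = 57.0200; S(4,3) = 46.1211; S(4,4) = 37.3054
Terminal payoffs V(N, i) = max(K - S_T, 0):
  V(4,0) = 0.000000; V(4,1) = 0.000000; V(4,2) = 0.000000; V(4,3) = 6.668923; V(4,4) = 15.484603
Backward induction: V(k, i) = exp(-r*dt) * [p * V(k+1, i) + (1-p) * V(k+1, i+1)]; then take max(V_cont, immediate exercise) for American.
  V(3,0) = exp(-r*dt) * [p*0.000000 + (1-p)*0.000000] = 0.000000; exercise = 0.000000; V(3,0) = max -> 0.000000
  V(3,1) = exp(-r*dt) * [p*0.000000 + (1-p)*0.000000] = 0.000000; exercise = 0.000000; V(3,1) = max -> 0.000000
  V(3,2) = exp(-r*dt) * [p*0.000000 + (1-p)*6.668923] = 3.705850; exercise = 1.508192; V(3,2) = max -> 3.705850
  V(3,3) = exp(-r*dt) * [p*6.668923 + (1-p)*15.484603] = 11.524496; exercise = 11.310305; V(3,3) = max -> 11.524496
  V(2,0) = exp(-r*dt) * [p*0.000000 + (1-p)*0.000000] = 0.000000; exercise = 0.000000; V(2,0) = max -> 0.000000
  V(2,1) = exp(-r*dt) * [p*0.000000 + (1-p)*3.705850] = 2.059302; exercise = 0.000000; V(2,1) = max -> 2.059302
  V(2,2) = exp(-r*dt) * [p*3.705850 + (1-p)*11.524496] = 8.026579; exercise = 6.668923; V(2,2) = max -> 8.026579
  V(1,0) = exp(-r*dt) * [p*0.000000 + (1-p)*2.059302] = 1.144332; exercise = 0.000000; V(1,0) = max -> 1.144332
  V(1,1) = exp(-r*dt) * [p*2.059302 + (1-p)*8.026579] = 5.361913; exercise = 1.508192; V(1,1) = max -> 5.361913
  V(0,0) = exp(-r*dt) * [p*1.144332 + (1-p)*5.361913] = 3.480583; exercise = 0.000000; V(0,0) = max -> 3.480583


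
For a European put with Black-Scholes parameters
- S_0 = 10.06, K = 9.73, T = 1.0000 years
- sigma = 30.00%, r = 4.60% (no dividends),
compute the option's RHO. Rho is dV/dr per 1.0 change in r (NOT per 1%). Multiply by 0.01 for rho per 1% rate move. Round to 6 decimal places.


Answer: Rho = -4.222691

Derivation:
d1 = 0.4145108949; d2 = 0.1145108949
phi(d1) = 0.3661002140; exp(-qT) = 1.0000000000; exp(-rT) = 0.9550419622
N(-d2) = 0.4544164052
Rho = -K*T*exp(-rT)*N(-d2) = -9.7300 * 1.0000 * 0.9550419622 * 0.4544164052 = -4.222691


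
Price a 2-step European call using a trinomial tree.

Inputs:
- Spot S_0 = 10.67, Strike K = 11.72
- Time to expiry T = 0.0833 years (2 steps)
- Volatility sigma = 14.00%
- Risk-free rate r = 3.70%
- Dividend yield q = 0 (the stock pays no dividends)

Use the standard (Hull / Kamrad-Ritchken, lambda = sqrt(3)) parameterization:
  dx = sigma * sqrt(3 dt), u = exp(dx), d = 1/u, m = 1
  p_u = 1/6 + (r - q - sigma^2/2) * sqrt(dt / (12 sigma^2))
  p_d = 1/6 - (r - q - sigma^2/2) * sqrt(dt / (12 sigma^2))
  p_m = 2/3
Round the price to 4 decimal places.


dt = T/N = 0.041650; dx = sigma*sqrt(3*dt) = 0.049488
u = exp(dx) = 1.050733; d = 1/u = 0.951717
p_u = 0.178113, p_m = 0.666667, p_d = 0.155221
Discount per step: exp(-r*dt) = 0.998460
Stock lattice S(k, j) with j the centered position index:
  k=0: S(0,+0) = 10.6700
  k=1: S(1,-1) = 10.1548; S(1,+0) = 10.6700; S(1,+1) = 11.2113
  k=2: S(2,-2) = 9.6645; S(2,-1) = 10.1548; S(2,+0) = 10.6700; S(2,+1) = 11.2113; S(2,+2) = 11.7801
Terminal payoffs V(N, j) = max(S_T - K, 0):
  V(2,-2) = 0.000000; V(2,-1) = 0.000000; V(2,+0) = 0.000000; V(2,+1) = 0.000000; V(2,+2) = 0.060095
Backward induction: V(k, j) = exp(-r*dt) * [p_u * V(k+1, j+1) + p_m * V(k+1, j) + p_d * V(k+1, j-1)]
  V(1,-1) = exp(-r*dt) * [p_u*0.000000 + p_m*0.000000 + p_d*0.000000] = 0.000000
  V(1,+0) = exp(-r*dt) * [p_u*0.000000 + p_m*0.000000 + p_d*0.000000] = 0.000000
  V(1,+1) = exp(-r*dt) * [p_u*0.060095 + p_m*0.000000 + p_d*0.000000] = 0.010687
  V(0,+0) = exp(-r*dt) * [p_u*0.010687 + p_m*0.000000 + p_d*0.000000] = 0.001901

Answer: Price = V(0,0) = 0.0019


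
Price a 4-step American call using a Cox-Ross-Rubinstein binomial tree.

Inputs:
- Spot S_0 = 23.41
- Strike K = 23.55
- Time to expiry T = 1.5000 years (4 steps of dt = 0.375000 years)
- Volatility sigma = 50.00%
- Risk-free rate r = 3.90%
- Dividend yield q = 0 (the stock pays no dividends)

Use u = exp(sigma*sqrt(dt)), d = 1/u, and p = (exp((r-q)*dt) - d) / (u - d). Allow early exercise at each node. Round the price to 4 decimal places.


Answer: Price = V(0,0) = 5.7994

Derivation:
dt = T/N = 0.375000
u = exp(sigma*sqrt(dt)) = 1.358235; d = 1/u = 0.736250
p = (exp((r-q)*dt) - d) / (u - d) = 0.447732
Discount per step: exp(-r*dt) = 0.985481
Stock lattice S(k, i) with i counting down-moves:
  k=0: S(0,0) = 23.4100
  k=1: S(1,0) = 31.7963; S(1,1) = 17.2356
  k=2: S(2,0) = 43.1868; S(2,1) = 23.4100; S(2,2) = 12.6897
  k=3: S(3,0) = 58.6579; S(3,1) = 31.7963; S(3,2) = 17.2356; S(3,3) = 9.3428
  k=4: S(4,0) = 79.6712; S(4,1) = 43.1868; S(4,2) = 23.4100; S(4,3) = 12.6897; S(4,4) = 6.8786
Terminal payoffs V(N, i) = max(S_T - K, 0):
  V(4,0) = 56.121199; V(4,1) = 19.636836; V(4,2) = 0.000000; V(4,3) = 0.000000; V(4,4) = 0.000000
Backward induction: V(k, i) = exp(-r*dt) * [p * V(k+1, i) + (1-p) * V(k+1, i+1)]; then take max(V_cont, immediate exercise) for American.
  V(3,0) = exp(-r*dt) * [p*56.121199 + (1-p)*19.636836] = 35.449793; exercise = 35.107881; V(3,0) = max -> 35.449793
  V(3,1) = exp(-r*dt) * [p*19.636836 + (1-p)*0.000000] = 8.664394; exercise = 8.246286; V(3,1) = max -> 8.664394
  V(3,2) = exp(-r*dt) * [p*0.000000 + (1-p)*0.000000] = 0.000000; exercise = 0.000000; V(3,2) = max -> 0.000000
  V(3,3) = exp(-r*dt) * [p*0.000000 + (1-p)*0.000000] = 0.000000; exercise = 0.000000; V(3,3) = max -> 0.000000
  V(2,0) = exp(-r*dt) * [p*35.449793 + (1-p)*8.664394] = 20.357165; exercise = 19.636836; V(2,0) = max -> 20.357165
  V(2,1) = exp(-r*dt) * [p*8.664394 + (1-p)*0.000000] = 3.823005; exercise = 0.000000; V(2,1) = max -> 3.823005
  V(2,2) = exp(-r*dt) * [p*0.000000 + (1-p)*0.000000] = 0.000000; exercise = 0.000000; V(2,2) = max -> 0.000000
  V(1,0) = exp(-r*dt) * [p*20.357165 + (1-p)*3.823005] = 11.062895; exercise = 8.246286; V(1,0) = max -> 11.062895
  V(1,1) = exp(-r*dt) * [p*3.823005 + (1-p)*0.000000] = 1.686831; exercise = 0.000000; V(1,1) = max -> 1.686831
  V(0,0) = exp(-r*dt) * [p*11.062895 + (1-p)*1.686831] = 5.799357; exercise = 0.000000; V(0,0) = max -> 5.799357


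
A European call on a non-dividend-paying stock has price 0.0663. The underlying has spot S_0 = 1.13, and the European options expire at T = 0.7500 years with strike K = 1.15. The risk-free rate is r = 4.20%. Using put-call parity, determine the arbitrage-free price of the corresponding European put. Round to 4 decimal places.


Answer: Put price = 0.0506

Derivation:
Put-call parity: C - P = S_0 * exp(-qT) - K * exp(-rT).
S_0 * exp(-qT) = 1.1300 * 1.00000000 = 1.13000000
K * exp(-rT) = 1.1500 * 0.96899096 = 1.11433960
P = C - S*exp(-qT) + K*exp(-rT)
P = 0.0663 - 1.13000000 + 1.11433960 = 0.0506


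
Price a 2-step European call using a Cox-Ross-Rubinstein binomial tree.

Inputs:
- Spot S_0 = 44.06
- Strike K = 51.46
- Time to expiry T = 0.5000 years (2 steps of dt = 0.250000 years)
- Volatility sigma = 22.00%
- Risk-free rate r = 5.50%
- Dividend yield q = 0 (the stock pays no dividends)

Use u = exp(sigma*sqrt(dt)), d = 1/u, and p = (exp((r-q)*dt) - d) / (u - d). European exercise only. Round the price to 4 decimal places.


dt = T/N = 0.250000
u = exp(sigma*sqrt(dt)) = 1.116278; d = 1/u = 0.895834
p = (exp((r-q)*dt) - d) / (u - d) = 0.535333
Discount per step: exp(-r*dt) = 0.986344
Stock lattice S(k, i) with i counting down-moves:
  k=0: S(0,0) = 44.0600
  k=1: S(1,0) = 49.1832; S(1,1) = 39.4705
  k=2: S(2,0) = 54.9021; S(2,1) = 44.0600; S(2,2) = 35.3590
Terminal payoffs V(N, i) = max(S_T - K, 0):
  V(2,0) = 3.442141; V(2,1) = 0.000000; V(2,2) = 0.000000
Backward induction: V(k, i) = exp(-r*dt) * [p * V(k+1, i) + (1-p) * V(k+1, i+1)].
  V(1,0) = exp(-r*dt) * [p*3.442141 + (1-p)*0.000000] = 1.817527
  V(1,1) = exp(-r*dt) * [p*0.000000 + (1-p)*0.000000] = 0.000000
  V(0,0) = exp(-r*dt) * [p*1.817527 + (1-p)*0.000000] = 0.959694

Answer: Price = V(0,0) = 0.9597


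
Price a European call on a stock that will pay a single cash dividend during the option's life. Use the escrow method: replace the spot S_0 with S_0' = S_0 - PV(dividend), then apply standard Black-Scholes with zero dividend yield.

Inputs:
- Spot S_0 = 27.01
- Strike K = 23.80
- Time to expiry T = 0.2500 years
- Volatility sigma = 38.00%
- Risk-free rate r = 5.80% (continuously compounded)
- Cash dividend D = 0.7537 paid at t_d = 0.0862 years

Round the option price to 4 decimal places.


Answer: Price = 3.6039

Derivation:
PV(D) = D * exp(-r * t_d) = 0.7537 * 0.99501288 = 0.74994121
S_0' = S_0 - PV(D) = 27.0100 - 0.74994121 = 26.26005879
d1 = (ln(S_0'/K) + (r + sigma^2/2)*T) / (sigma*sqrt(T)) = 0.68901856
d2 = d1 - sigma*sqrt(T) = 0.49901856
exp(-rT) = 0.98560462
N(d1) = 0.75459421; N(d2) = 0.69111685
C = S_0' * N(d1) - K * exp(-rT) * N(d2) = 26.26005879 * 0.75459421 - 23.8000 * 0.98560462 * 0.69111685 = 3.6039


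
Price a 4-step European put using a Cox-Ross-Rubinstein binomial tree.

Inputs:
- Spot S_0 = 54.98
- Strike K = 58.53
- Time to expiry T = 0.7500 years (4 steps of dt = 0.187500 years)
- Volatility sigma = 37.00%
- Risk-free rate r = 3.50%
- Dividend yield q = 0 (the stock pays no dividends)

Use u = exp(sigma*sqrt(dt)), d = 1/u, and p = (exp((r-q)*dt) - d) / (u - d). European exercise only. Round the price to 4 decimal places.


dt = T/N = 0.187500
u = exp(sigma*sqrt(dt)) = 1.173763; d = 1/u = 0.851961
p = (exp((r-q)*dt) - d) / (u - d) = 0.480492
Discount per step: exp(-r*dt) = 0.993459
Stock lattice S(k, i) with i counting down-moves:
  k=0: S(0,0) = 54.9800
  k=1: S(1,0) = 64.5335; S(1,1) = 46.8408
  k=2: S(2,0) = 75.7470; S(2,1) = 54.9800; S(2,2) = 39.9065
  k=3: S(3,0) = 88.9090; S(3,1) = 64.5335; S(3,2) = 46.8408; S(3,3) = 33.9988
  k=4: S(4,0) = 104.3581; S(4,1) = 75.7470; S(4,2) = 54.9800; S(4,3) = 39.9065; S(4,4) = 28.9657
Terminal payoffs V(N, i) = max(K - S_T, 0):
  V(4,0) = 0.000000; V(4,1) = 0.000000; V(4,2) = 3.550000; V(4,3) = 18.623465; V(4,4) = 29.564349
Backward induction: V(k, i) = exp(-r*dt) * [p * V(k+1, i) + (1-p) * V(k+1, i+1)].
  V(3,0) = exp(-r*dt) * [p*0.000000 + (1-p)*0.000000] = 0.000000
  V(3,1) = exp(-r*dt) * [p*0.000000 + (1-p)*3.550000] = 1.832191
  V(3,2) = exp(-r*dt) * [p*3.550000 + (1-p)*18.623465] = 11.306347
  V(3,3) = exp(-r*dt) * [p*18.623465 + (1-p)*29.564349] = 24.148349
  V(2,0) = exp(-r*dt) * [p*0.000000 + (1-p)*1.832191] = 0.945612
  V(2,1) = exp(-r*dt) * [p*1.832191 + (1-p)*11.306347] = 6.709914
  V(2,2) = exp(-r*dt) * [p*11.306347 + (1-p)*24.148349] = 17.860279
  V(1,0) = exp(-r*dt) * [p*0.945612 + (1-p)*6.709914] = 3.914441
  V(1,1) = exp(-r*dt) * [p*6.709914 + (1-p)*17.860279] = 12.420840
  V(0,0) = exp(-r*dt) * [p*3.914441 + (1-p)*12.420840] = 8.279075

Answer: Price = V(0,0) = 8.2791


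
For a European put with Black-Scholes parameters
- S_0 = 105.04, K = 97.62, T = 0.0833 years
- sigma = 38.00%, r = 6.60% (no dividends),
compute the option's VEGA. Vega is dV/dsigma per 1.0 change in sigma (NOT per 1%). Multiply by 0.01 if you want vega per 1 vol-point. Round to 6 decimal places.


Answer: Vega = 8.971368

Derivation:
d1 = 0.7729309437; d2 = 0.6632563341
phi(d1) = 0.2959248757; exp(-qT) = 1.0000000000; exp(-rT) = 0.9945172852
Vega = S * exp(-qT) * phi(d1) * sqrt(T) = 105.0400 * 1.0000000000 * 0.2959248757 * 0.2886173938 = 8.971368


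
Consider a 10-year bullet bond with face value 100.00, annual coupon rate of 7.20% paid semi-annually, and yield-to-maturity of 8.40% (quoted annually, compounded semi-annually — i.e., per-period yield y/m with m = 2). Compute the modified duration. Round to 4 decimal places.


Answer: Modified duration = 6.8756

Derivation:
Coupon per period c = face * coupon_rate / m = 3.600000
Periods per year m = 2; per-period yield y/m = 0.042000
Number of cashflows N = 20
Cashflows (t years, CF_t, discount factor 1/(1+y/m)^(m*t), PV):
  t = 0.5000: CF_t = 3.600000, DF = 0.959693, PV = 3.454894
  t = 1.0000: CF_t = 3.600000, DF = 0.921010, PV = 3.315638
  t = 1.5000: CF_t = 3.600000, DF = 0.883887, PV = 3.181994
  t = 2.0000: CF_t = 3.600000, DF = 0.848260, PV = 3.053737
  t = 2.5000: CF_t = 3.600000, DF = 0.814069, PV = 2.930650
  t = 3.0000: CF_t = 3.600000, DF = 0.781257, PV = 2.812524
  t = 3.5000: CF_t = 3.600000, DF = 0.749766, PV = 2.699159
  t = 4.0000: CF_t = 3.600000, DF = 0.719545, PV = 2.590364
  t = 4.5000: CF_t = 3.600000, DF = 0.690543, PV = 2.485954
  t = 5.0000: CF_t = 3.600000, DF = 0.662709, PV = 2.385752
  t = 5.5000: CF_t = 3.600000, DF = 0.635997, PV = 2.289589
  t = 6.0000: CF_t = 3.600000, DF = 0.610362, PV = 2.197303
  t = 6.5000: CF_t = 3.600000, DF = 0.585760, PV = 2.108736
  t = 7.0000: CF_t = 3.600000, DF = 0.562150, PV = 2.023739
  t = 7.5000: CF_t = 3.600000, DF = 0.539491, PV = 1.942168
  t = 8.0000: CF_t = 3.600000, DF = 0.517746, PV = 1.863885
  t = 8.5000: CF_t = 3.600000, DF = 0.496877, PV = 1.788757
  t = 9.0000: CF_t = 3.600000, DF = 0.476849, PV = 1.716657
  t = 9.5000: CF_t = 3.600000, DF = 0.457629, PV = 1.647464
  t = 10.0000: CF_t = 103.600000, DF = 0.439183, PV = 45.499369
Price P = sum_t PV_t = 91.988330
First compute Macaulay numerator sum_t t * PV_t:
  t * PV_t at t = 0.5000: 1.727447
  t * PV_t at t = 1.0000: 3.315638
  t * PV_t at t = 1.5000: 4.772991
  t * PV_t at t = 2.0000: 6.107474
  t * PV_t at t = 2.5000: 7.326624
  t * PV_t at t = 3.0000: 8.437571
  t * PV_t at t = 3.5000: 9.447056
  t * PV_t at t = 4.0000: 10.361455
  t * PV_t at t = 4.5000: 11.186792
  t * PV_t at t = 5.0000: 11.928760
  t * PV_t at t = 5.5000: 12.592741
  t * PV_t at t = 6.0000: 13.183816
  t * PV_t at t = 6.5000: 13.706782
  t * PV_t at t = 7.0000: 14.166171
  t * PV_t at t = 7.5000: 14.566257
  t * PV_t at t = 8.0000: 14.911076
  t * PV_t at t = 8.5000: 15.204432
  t * PV_t at t = 9.0000: 15.449914
  t * PV_t at t = 9.5000: 15.650905
  t * PV_t at t = 10.0000: 454.993692
Macaulay duration D = 659.037595 / 91.988330 = 7.164361
Modified duration = D / (1 + y/m) = 7.164361 / (1 + 0.042000) = 6.875586


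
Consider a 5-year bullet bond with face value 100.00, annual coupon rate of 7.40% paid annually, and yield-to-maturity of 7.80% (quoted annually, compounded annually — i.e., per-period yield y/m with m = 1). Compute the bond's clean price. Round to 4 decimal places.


Answer: Price = 98.3945

Derivation:
Coupon per period c = face * coupon_rate / m = 7.400000
Periods per year m = 1; per-period yield y/m = 0.078000
Number of cashflows N = 5
Cashflows (t years, CF_t, discount factor 1/(1+y/m)^(m*t), PV):
  t = 1.0000: CF_t = 7.400000, DF = 0.927644, PV = 6.864564
  t = 2.0000: CF_t = 7.400000, DF = 0.860523, PV = 6.367870
  t = 3.0000: CF_t = 7.400000, DF = 0.798259, PV = 5.907115
  t = 4.0000: CF_t = 7.400000, DF = 0.740500, PV = 5.479699
  t = 5.0000: CF_t = 107.400000, DF = 0.686920, PV = 73.775214
Price P = sum_t PV_t = 98.394462


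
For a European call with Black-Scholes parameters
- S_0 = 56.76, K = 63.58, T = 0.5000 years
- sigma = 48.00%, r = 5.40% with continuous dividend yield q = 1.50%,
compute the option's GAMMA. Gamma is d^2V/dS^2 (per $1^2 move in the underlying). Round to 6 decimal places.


Answer: Gamma = 0.020436

Derivation:
d1 = -0.1071476053; d2 = -0.4465588603
phi(d1) = 0.3966587904; exp(-qT) = 0.9925280548; exp(-rT) = 0.9733612415
Gamma = exp(-qT) * phi(d1) / (S * sigma * sqrt(T)) = 0.9925280548 * 0.3966587904 / (56.7600 * 0.4800 * 0.7071067812) = 0.020436


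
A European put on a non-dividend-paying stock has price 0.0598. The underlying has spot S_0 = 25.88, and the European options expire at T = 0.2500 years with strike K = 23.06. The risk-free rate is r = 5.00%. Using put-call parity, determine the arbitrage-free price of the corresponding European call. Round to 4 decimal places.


Put-call parity: C - P = S_0 * exp(-qT) - K * exp(-rT).
S_0 * exp(-qT) = 25.8800 * 1.00000000 = 25.88000000
K * exp(-rT) = 23.0600 * 0.98757780 = 22.77354408
C = P + S*exp(-qT) - K*exp(-rT)
C = 0.0598 + 25.88000000 - 22.77354408 = 3.1663

Answer: Call price = 3.1663


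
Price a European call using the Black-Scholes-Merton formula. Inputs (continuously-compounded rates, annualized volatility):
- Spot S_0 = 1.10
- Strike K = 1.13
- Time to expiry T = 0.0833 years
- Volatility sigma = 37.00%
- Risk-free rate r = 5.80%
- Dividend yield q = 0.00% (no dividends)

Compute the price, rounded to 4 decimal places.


d1 = (ln(S/K) + (r - q + 0.5*sigma^2) * T) / (sigma * sqrt(T)) = -0.15333278
d2 = d1 - sigma * sqrt(T) = -0.26012122
exp(-rT) = 0.99518025; exp(-qT) = 1.00000000
C = S_0 * exp(-qT) * N(d1) - K * exp(-rT) * N(d2)
N(d1) = 0.43906793; N(d2) = 0.39738514
C = 1.1000 * 1.00000000 * 0.43906793 - 1.1300 * 0.99518025 * 0.39738514 = 0.0361

Answer: Price = 0.0361


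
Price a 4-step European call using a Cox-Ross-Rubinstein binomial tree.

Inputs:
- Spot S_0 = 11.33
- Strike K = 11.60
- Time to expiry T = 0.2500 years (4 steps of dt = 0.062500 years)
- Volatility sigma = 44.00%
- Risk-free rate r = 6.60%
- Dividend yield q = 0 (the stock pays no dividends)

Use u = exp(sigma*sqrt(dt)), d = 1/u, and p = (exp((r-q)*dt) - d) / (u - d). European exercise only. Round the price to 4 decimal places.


Answer: Price = V(0,0) = 0.9410

Derivation:
dt = T/N = 0.062500
u = exp(sigma*sqrt(dt)) = 1.116278; d = 1/u = 0.895834
p = (exp((r-q)*dt) - d) / (u - d) = 0.491279
Discount per step: exp(-r*dt) = 0.995883
Stock lattice S(k, i) with i counting down-moves:
  k=0: S(0,0) = 11.3300
  k=1: S(1,0) = 12.6474; S(1,1) = 10.1498
  k=2: S(2,0) = 14.1180; S(2,1) = 11.3300; S(2,2) = 9.0925
  k=3: S(3,0) = 15.7597; S(3,1) = 12.6474; S(3,2) = 10.1498; S(3,3) = 8.1454
  k=4: S(4,0) = 17.5922; S(4,1) = 14.1180; S(4,2) = 11.3300; S(4,3) = 9.0925; S(4,4) = 7.2969
Terminal payoffs V(N, i) = max(S_T - K, 0):
  V(4,0) = 5.992173; V(4,1) = 2.518049; V(4,2) = 0.000000; V(4,3) = 0.000000; V(4,4) = 0.000000
Backward induction: V(k, i) = exp(-r*dt) * [p * V(k+1, i) + (1-p) * V(k+1, i+1)].
  V(3,0) = exp(-r*dt) * [p*5.992173 + (1-p)*2.518049] = 4.207420
  V(3,1) = exp(-r*dt) * [p*2.518049 + (1-p)*0.000000] = 1.231971
  V(3,2) = exp(-r*dt) * [p*0.000000 + (1-p)*0.000000] = 0.000000
  V(3,3) = exp(-r*dt) * [p*0.000000 + (1-p)*0.000000] = 0.000000
  V(2,0) = exp(-r*dt) * [p*4.207420 + (1-p)*1.231971] = 2.682657
  V(2,1) = exp(-r*dt) * [p*1.231971 + (1-p)*0.000000] = 0.602750
  V(2,2) = exp(-r*dt) * [p*0.000000 + (1-p)*0.000000] = 0.000000
  V(1,0) = exp(-r*dt) * [p*2.682657 + (1-p)*0.602750] = 1.617876
  V(1,1) = exp(-r*dt) * [p*0.602750 + (1-p)*0.000000] = 0.294899
  V(0,0) = exp(-r*dt) * [p*1.617876 + (1-p)*0.294899] = 0.940960


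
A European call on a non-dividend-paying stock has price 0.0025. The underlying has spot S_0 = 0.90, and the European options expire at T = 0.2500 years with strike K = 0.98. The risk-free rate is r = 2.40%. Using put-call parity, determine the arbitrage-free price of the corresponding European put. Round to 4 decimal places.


Put-call parity: C - P = S_0 * exp(-qT) - K * exp(-rT).
S_0 * exp(-qT) = 0.9000 * 1.00000000 = 0.90000000
K * exp(-rT) = 0.9800 * 0.99401796 = 0.97413760
P = C - S*exp(-qT) + K*exp(-rT)
P = 0.0025 - 0.90000000 + 0.97413760 = 0.0766

Answer: Put price = 0.0766
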